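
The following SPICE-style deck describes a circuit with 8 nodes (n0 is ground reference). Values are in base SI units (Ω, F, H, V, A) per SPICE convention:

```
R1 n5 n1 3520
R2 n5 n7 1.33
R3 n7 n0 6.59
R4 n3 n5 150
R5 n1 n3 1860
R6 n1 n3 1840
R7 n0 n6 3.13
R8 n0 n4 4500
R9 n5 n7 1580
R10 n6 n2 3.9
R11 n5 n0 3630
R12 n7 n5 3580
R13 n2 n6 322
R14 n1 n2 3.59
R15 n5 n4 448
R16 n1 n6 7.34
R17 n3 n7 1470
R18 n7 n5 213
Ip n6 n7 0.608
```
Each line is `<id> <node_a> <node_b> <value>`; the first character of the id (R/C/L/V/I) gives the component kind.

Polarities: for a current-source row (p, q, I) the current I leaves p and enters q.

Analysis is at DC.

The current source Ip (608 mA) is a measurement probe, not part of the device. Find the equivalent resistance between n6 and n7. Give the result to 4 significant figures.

R_eq = 9.586 Ω

Apply KCL at each of the 7 non-ground nodes and solve the resulting linear system.
Node n1: branches {R1, R5, R6, R14, R16} → V_1 = -1.855
Node n2: branches {R10, R13, R14} → V_2 = -1.867
Node n3: branches {R4, R5, R6, R17} → V_3 = 3.194
Node n4: branches {R8, R15} → V_4 = 3.580
Node n5: branches {R1, R2, R4, R9, R11, R12, R15, R18} → V_5 = 3.936
Node n6: branches {R7, R10, R13, R16, Ip} → V_6 = -1.881
Node n7: branches {R2, R3, R9, R12, R17, R18, Ip} → V_7 = 3.948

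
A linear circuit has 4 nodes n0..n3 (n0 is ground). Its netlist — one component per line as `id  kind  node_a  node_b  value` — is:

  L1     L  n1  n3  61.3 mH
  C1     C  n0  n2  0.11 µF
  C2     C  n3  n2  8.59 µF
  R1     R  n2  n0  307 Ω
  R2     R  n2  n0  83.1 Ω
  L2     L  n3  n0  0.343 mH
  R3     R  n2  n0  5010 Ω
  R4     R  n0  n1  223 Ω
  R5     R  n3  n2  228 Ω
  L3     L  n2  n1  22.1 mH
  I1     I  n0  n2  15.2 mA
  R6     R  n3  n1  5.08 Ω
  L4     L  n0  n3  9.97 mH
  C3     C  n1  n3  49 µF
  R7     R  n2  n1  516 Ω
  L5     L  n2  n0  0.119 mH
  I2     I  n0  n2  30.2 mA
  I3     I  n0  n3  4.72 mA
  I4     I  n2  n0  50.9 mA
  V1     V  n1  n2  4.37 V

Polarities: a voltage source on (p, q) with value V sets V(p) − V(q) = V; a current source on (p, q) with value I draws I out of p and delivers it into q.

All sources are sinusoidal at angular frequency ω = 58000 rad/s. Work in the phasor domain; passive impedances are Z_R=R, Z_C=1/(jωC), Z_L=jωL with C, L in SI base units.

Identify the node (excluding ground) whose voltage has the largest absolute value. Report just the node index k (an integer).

MNA unknowns: 3 node voltages V₁..V_3 plus 1 source current (V1)
L1: Y=0.000-0.0002813j on G[1,3]
C1: Y=0.000+0.006380j on G[0,2]
C2: Y=0.000+0.4982j on G[3,2]
R1: Y=0.003257+0.000j on G[2,0]
R2: Y=0.01203+0.000j on G[2,0]
L2: Y=0.000-0.05027j on G[3,0]
R3: Y=0.0001996+0.000j on G[2,0]
R4: Y=0.004484+0.000j on G[0,1]
R5: Y=0.004386+0.000j on G[3,2]
L3: Y=0.000-0.0007802j on G[2,1]
I1: z[0]−=0.0152, z[2]+=0.0152
R6: Y=0.1969+0.000j on G[3,1]
L4: Y=0.000-0.001729j on G[0,3]
C3: Y=0.000+2.842j on G[1,3]
R7: Y=0.001938+0.000j on G[2,1]
L5: Y=0.000-0.1449j on G[2,0]
I2: z[0]−=0.0302, z[2]+=0.0302
I3: z[0]−=0.00472, z[3]+=0.00472
I4: z[2]−=0.0509, z[0]+=0.0509
V1: row V1−V2=4.37, i_V1 at 1,2
solve → V1=3.344+0.009523j, V2=-1.026+0.009523j, V3=2.737-0.02310j
aux → i_V1=-0.05030-1.729j

1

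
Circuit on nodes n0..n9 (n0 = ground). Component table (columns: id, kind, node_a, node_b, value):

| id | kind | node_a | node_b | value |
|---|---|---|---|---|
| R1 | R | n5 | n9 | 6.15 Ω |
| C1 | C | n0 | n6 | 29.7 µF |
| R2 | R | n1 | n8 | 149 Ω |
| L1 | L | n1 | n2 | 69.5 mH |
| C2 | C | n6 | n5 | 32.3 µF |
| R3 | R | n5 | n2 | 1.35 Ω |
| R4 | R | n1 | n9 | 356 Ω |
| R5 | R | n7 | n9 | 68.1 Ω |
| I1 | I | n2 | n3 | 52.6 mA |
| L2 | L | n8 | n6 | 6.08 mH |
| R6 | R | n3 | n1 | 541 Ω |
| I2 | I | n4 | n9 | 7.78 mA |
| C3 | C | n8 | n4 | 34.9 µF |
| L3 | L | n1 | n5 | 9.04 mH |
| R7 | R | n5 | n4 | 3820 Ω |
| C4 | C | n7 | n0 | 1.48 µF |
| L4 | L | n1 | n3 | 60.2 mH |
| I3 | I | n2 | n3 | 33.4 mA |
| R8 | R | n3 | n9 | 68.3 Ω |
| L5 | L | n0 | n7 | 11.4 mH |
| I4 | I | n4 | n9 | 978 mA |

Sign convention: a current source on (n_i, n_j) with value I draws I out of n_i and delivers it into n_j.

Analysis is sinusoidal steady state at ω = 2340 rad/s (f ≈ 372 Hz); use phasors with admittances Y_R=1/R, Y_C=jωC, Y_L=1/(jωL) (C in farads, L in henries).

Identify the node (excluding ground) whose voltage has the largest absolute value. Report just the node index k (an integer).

MNA unknowns: 9 node voltages V₁..V_9
R1: Y=0.1626+0.000j on G[5,9]
C1: Y=0.000+0.06950j on G[0,6]
R2: Y=0.006711+0.000j on G[1,8]
L1: Y=0.000-0.006149j on G[1,2]
C2: Y=0.000+0.07558j on G[6,5]
R3: Y=0.7407+0.000j on G[5,2]
R4: Y=0.002809+0.000j on G[1,9]
R5: Y=0.01468+0.000j on G[7,9]
I1: z[2]−=0.0526, z[3]+=0.0526
L2: Y=0.000-0.07029j on G[8,6]
R6: Y=0.001848+0.000j on G[3,1]
I2: z[4]−=0.00778, z[9]+=0.00778
C3: Y=0.000+0.08167j on G[8,4]
L3: Y=0.000-0.04727j on G[1,5]
R7: Y=0.0002618+0.000j on G[5,4]
C4: Y=0.000+0.003463j on G[7,0]
L4: Y=0.000-0.007099j on G[1,3]
I3: z[2]−=0.0334, z[3]+=0.0334
R8: Y=0.01464+0.000j on G[3,9]
L5: Y=0.000-0.03749j on G[0,7]
I4: z[4]−=0.978, z[9]+=0.978
solve → V1=5.642-9.991j, V2=4.379-10.60j, V3=13.27-6.066j, V4=2.199-0.5112j, V5=4.490-10.59j, V6=2.440+1.116j, V7=4.985+2.279j, V8=2.231-12.57j, V9=10.27-9.271j

3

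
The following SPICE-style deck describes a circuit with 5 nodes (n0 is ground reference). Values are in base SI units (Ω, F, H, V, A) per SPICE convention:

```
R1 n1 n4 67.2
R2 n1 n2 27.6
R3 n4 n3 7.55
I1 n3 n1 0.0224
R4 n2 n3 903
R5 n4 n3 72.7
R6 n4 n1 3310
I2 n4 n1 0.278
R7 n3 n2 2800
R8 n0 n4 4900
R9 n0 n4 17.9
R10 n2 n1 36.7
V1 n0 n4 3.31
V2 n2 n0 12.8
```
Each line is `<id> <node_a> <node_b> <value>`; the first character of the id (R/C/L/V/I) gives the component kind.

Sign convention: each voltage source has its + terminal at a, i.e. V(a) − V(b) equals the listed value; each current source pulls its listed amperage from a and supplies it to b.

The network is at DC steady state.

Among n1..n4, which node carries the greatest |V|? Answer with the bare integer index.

Apply KCL at each of the 4 non-ground nodes and solve the resulting linear system.
Node n1: branches {R1, R2, I1, R6, I2, R10} → V_1 = 13.51
Node n2: branches {R2, R4, R7, R10, V2} → V_2 = 12.80
Node n3: branches {R3, I1, R4, R5, R7} → V_3 = -3.302
Node n4: branches {R1, R3, R5, R6, I2, R8, R9, V1} → V_4 = -3.310
Source currents: i(V1)=-0.1641, i(V2)=0.02145

1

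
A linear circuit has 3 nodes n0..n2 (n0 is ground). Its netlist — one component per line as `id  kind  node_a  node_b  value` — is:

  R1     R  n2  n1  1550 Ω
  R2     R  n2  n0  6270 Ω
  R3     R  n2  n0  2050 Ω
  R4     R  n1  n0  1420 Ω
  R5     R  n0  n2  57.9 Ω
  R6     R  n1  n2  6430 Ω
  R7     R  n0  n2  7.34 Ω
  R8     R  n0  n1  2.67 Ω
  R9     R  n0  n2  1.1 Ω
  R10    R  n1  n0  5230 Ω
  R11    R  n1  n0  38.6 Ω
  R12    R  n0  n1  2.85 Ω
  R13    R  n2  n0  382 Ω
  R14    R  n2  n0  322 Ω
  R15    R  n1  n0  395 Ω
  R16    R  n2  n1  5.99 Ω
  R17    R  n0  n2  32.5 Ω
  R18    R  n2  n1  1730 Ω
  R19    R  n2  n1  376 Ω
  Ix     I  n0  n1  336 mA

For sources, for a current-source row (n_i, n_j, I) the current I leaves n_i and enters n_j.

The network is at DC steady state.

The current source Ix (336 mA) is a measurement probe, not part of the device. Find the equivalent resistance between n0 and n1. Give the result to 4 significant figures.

Element admittances at DC:
  Y(R1) = 0.0006452 S between n2,n1
  Y(R2) = 0.0001595 S between n2,n0
  Y(R3) = 0.0004878 S between n2,n0
  Y(R4) = 0.0007042 S between n1,n0
  Y(R5) = 0.01727 S between n0,n2
  Y(R6) = 0.0001555 S between n1,n2
  Y(R7) = 0.1362 S between n0,n2
  Y(R8) = 0.3745 S between n0,n1
  Y(R9) = 0.9091 S between n0,n2
  Y(R10) = 0.0001912 S between n1,n0
  Y(R11) = 0.02591 S between n1,n0
  Y(R12) = 0.3509 S between n0,n1
  Y(R13) = 0.002618 S between n2,n0
  Y(R14) = 0.003106 S between n2,n0
  Y(R15) = 0.002532 S between n1,n0
  Y(R16) = 0.1669 S between n2,n1
  Y(R17) = 0.03077 S between n0,n2
  Y(R18) = 0.0005780 S between n2,n1
  Y(R19) = 0.002660 S between n2,n1
  Ix: injects 0.336 A into n1 (from n0)
Assemble and solve the 2×2 MNA system:
  V(n1)=0.3722  V(n2)=0.05008

R_eq = 1.108 Ω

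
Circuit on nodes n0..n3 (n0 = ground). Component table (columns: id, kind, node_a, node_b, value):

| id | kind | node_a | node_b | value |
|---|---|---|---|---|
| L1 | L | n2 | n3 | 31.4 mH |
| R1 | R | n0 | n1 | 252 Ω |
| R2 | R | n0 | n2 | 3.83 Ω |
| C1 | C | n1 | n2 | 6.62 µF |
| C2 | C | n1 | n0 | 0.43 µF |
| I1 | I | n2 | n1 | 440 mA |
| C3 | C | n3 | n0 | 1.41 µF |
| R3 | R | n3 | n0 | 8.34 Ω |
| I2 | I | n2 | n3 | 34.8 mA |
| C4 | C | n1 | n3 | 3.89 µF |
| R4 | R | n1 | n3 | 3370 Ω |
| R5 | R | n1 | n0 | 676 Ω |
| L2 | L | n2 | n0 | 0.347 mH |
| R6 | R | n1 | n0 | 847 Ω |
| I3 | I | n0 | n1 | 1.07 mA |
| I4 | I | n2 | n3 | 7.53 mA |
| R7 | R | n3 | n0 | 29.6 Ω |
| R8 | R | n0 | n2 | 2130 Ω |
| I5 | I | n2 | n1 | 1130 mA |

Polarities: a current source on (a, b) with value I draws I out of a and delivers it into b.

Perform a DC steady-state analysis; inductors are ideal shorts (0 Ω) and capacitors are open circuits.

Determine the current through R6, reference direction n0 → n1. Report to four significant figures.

MNA unknowns: 3 node voltages V₁..V_3 plus 2 source currents (L1, L2)
L1: row V2−V3=0, i_L1 at 2,3
R1: Y=0.003968 on G[0,1]
R2: Y=0.2611 on G[0,2]
C1: Y=0.000 on G[1,2]
C2: Y=0.000 on G[1,0]
I1: z[2]−=0.44, z[1]+=0.44
C3: Y=0.000 on G[3,0]
R3: Y=0.1199 on G[3,0]
I2: z[2]−=0.0348, z[3]+=0.0348
C4: Y=0.000 on G[1,3]
R4: Y=0.0002967 on G[1,3]
R5: Y=0.001479 on G[1,0]
L2: row V2−V0=0, i_L2 at 2,0
R6: Y=0.001181 on G[1,0]
I3: z[0]−=0.00107, z[1]+=0.00107
I4: z[2]−=0.00753, z[3]+=0.00753
R7: Y=0.03378 on G[3,0]
R8: Y=0.0004695 on G[0,2]
I5: z[2]−=1.13, z[1]+=1.13
solve → V1=226.9, V2=0.000, V3=0.000
aux → i_L1=-0.1097, i_L2=-1.503

-0.2679 A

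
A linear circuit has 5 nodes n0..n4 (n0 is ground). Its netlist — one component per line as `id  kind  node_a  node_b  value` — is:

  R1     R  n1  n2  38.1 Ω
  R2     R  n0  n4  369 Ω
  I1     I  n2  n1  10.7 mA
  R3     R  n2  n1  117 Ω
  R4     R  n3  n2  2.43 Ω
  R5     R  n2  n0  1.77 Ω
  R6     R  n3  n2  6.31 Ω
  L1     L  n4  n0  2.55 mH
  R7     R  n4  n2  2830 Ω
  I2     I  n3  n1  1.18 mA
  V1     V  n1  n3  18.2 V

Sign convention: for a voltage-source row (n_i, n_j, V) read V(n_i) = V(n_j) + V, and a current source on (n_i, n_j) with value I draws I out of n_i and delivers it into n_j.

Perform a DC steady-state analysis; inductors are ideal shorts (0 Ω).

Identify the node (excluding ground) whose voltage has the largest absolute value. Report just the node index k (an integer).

Element admittances at DC:
  Y(R1) = 0.02625 S between n1,n2
  Y(R2) = 0.002710 S between n0,n4
  I1: injects 0.0107 A into n1 (from n2)
  Y(R3) = 0.008547 S between n2,n1
  Y(R4) = 0.4115 S between n3,n2
  Y(R5) = 0.5650 S between n2,n0
  Y(R6) = 0.1585 S between n3,n2
  L1: short n4↔n0 (DC inductor)
  Y(R7) = 0.0003534 S between n4,n2
  I2: injects 0.00118 A into n1 (from n3)
  V1: constraint V(n1)−V(n3) = 18.2
Assemble and solve the 6×6 MNA system:
  V(n1)=17.17  V(n2)=0.000  V(n3)=-1.029  V(n4)=0.000
  i(L1)=0.000  i(V1)=-0.5856

1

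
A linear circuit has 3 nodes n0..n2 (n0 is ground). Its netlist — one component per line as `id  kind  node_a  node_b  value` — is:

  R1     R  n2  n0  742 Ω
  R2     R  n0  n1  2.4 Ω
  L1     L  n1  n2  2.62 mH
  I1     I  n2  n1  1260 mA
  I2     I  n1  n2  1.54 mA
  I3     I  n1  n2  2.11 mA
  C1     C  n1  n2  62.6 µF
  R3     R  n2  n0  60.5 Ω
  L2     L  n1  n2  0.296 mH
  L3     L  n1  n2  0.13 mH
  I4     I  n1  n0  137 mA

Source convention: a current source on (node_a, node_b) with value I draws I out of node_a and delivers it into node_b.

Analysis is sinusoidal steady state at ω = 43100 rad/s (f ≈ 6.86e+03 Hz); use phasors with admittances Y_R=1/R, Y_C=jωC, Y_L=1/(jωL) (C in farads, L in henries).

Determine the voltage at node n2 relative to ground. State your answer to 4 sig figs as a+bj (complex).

MNA unknowns: 2 node voltages V₁..V_2
R1: Y=0.001348+0.000j on G[2,0]
R2: Y=0.4167+0.000j on G[0,1]
L1: Y=0.000-0.008856j on G[1,2]
I1: z[2]−=1.26, z[1]+=1.26
I2: z[1]−=0.00154, z[2]+=0.00154
I3: z[1]−=0.00211, z[2]+=0.00211
C1: Y=0.000+2.698j on G[1,2]
R3: Y=0.01653+0.000j on G[2,0]
L2: Y=0.000-0.07838j on G[1,2]
L3: Y=0.000-0.1785j on G[1,2]
I4: z[1]−=0.137, z[0]+=0.137
solve → V1=-0.3151-0.02115j, V2=-0.3187+0.4930j

-0.3187+0.4930j V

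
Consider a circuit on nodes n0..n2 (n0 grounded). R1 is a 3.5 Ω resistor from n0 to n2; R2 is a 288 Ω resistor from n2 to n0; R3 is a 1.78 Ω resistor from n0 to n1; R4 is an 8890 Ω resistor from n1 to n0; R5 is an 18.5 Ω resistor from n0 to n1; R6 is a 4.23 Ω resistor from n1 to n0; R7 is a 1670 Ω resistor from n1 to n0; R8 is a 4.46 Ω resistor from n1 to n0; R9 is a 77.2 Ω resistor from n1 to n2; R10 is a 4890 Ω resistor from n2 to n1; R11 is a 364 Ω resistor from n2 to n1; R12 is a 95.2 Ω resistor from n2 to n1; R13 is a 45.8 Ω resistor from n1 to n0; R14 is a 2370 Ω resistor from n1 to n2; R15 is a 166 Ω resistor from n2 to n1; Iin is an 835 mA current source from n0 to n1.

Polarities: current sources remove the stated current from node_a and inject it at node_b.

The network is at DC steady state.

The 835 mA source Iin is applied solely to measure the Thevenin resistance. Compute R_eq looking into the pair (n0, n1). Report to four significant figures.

MNA unknowns: 2 node voltages V₁..V_2
R1: Y=0.2857 on G[0,2]
R2: Y=0.003472 on G[2,0]
R3: Y=0.5618 on G[0,1]
R4: Y=0.0001125 on G[1,0]
R5: Y=0.05405 on G[0,1]
R6: Y=0.2364 on G[1,0]
R7: Y=0.0005988 on G[1,0]
R8: Y=0.2242 on G[1,0]
R9: Y=0.01295 on G[1,2]
R10: Y=0.0002045 on G[2,1]
R11: Y=0.002747 on G[2,1]
R12: Y=0.01050 on G[2,1]
R13: Y=0.02183 on G[1,0]
R14: Y=0.0004219 on G[1,2]
R15: Y=0.006024 on G[2,1]
Iin: z[0]−=0.835, z[1]+=0.835
solve → V1=0.7399, V2=0.07549

R_eq = 0.8861 Ω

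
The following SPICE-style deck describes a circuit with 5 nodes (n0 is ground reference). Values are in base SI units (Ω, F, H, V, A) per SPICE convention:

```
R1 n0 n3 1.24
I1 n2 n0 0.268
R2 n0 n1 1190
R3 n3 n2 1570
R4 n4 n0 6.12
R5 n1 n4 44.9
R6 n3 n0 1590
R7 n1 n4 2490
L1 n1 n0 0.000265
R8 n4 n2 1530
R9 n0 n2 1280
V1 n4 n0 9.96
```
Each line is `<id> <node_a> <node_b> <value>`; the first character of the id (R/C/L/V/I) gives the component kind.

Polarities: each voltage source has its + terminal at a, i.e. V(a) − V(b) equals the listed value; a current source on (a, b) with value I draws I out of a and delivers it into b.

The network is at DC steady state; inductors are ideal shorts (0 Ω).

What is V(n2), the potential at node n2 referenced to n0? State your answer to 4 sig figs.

-126.2 V

MNA unknowns: 4 node voltages V₁..V_4 plus 2 source currents (L1, V1)
R1: Y=0.8065 on G[0,3]
I1: z[2]−=0.268, z[0]+=0.268
R2: Y=0.0008403 on G[0,1]
R3: Y=0.0006369 on G[3,2]
R4: Y=0.1634 on G[4,0]
R5: Y=0.02227 on G[1,4]
R6: Y=0.0006289 on G[3,0]
R7: Y=0.0004016 on G[1,4]
L1: row V1−V0=0, i_L1 at 1,0
R8: Y=0.0006536 on G[4,2]
R9: Y=0.0007813 on G[0,2]
V1: row V4−V0=9.96, i_V1 at 4,0
solve → V1=0.000, V2=-126.2, V3=-0.09955, V4=9.960
aux → i_L1=0.2258, i_V1=-1.942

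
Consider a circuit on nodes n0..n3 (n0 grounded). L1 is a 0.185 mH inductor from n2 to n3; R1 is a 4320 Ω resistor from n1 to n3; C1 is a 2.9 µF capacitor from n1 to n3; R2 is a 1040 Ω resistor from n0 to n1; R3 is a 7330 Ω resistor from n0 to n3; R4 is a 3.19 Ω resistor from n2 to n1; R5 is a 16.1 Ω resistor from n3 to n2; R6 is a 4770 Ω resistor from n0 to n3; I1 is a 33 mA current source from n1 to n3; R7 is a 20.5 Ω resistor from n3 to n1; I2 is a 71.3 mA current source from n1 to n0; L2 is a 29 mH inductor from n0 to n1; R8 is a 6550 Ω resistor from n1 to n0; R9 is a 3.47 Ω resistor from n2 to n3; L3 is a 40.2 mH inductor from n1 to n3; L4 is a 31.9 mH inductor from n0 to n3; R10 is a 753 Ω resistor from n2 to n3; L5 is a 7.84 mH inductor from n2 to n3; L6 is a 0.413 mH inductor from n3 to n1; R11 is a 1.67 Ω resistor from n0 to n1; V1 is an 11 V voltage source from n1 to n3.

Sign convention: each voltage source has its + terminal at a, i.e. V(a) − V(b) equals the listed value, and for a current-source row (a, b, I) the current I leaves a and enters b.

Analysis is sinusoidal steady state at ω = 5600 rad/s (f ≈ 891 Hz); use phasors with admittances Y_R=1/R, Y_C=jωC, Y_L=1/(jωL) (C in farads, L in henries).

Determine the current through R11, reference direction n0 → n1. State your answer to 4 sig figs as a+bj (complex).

0.06610+0.06272j A

Apply KCL at each of the 3 non-ground nodes and solve the resulting linear system.
Node n1: branches {R1, C1, R2, R4, I1, R7, I2, L2, R8, L3, L6, R11, V1} → V_1 = -0.1104-0.1047j
Node n2: branches {L1, R4, R5, R9, R10, L5} → V_2 = -9.494+2.297j
Node n3: branches {L1, R1, C1, R3, R5, R6, I1, R7, R9, L3, L4, R10, L5, L6, V1} → V_3 = -11.11-0.1047j
Source currents: i(V1)=-3.518+5.441j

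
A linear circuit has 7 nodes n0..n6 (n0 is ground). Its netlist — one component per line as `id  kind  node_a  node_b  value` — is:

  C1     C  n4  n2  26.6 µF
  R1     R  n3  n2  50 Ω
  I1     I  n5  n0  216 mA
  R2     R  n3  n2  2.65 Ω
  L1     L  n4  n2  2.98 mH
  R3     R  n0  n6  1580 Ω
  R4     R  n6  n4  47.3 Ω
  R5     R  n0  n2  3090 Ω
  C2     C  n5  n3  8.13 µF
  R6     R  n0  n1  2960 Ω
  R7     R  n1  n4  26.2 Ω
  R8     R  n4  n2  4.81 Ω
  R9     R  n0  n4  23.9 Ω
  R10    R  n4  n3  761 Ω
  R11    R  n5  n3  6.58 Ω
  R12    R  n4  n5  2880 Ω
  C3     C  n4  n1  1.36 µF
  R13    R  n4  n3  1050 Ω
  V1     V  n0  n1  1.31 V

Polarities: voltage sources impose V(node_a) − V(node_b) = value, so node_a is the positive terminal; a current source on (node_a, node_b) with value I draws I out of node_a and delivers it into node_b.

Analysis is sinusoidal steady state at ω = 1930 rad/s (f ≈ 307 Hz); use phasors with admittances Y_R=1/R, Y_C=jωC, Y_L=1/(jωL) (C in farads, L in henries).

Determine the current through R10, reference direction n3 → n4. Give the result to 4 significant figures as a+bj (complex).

-0.001694-0.0005736j A

Element admittances at ω=1930 rad/s:
  Y(C1) = 0.000+0.05134j S between n4,n2
  Y(R1) = 0.02000+0.000j S between n3,n2
  I1: injects 0.216 A into n0 (from n5)
  Y(R2) = 0.3774+0.000j S between n3,n2
  Y(L1) = 0.000-0.1739j S between n4,n2
  Y(R3) = 0.0006329+0.000j S between n0,n6
  Y(R4) = 0.02114+0.000j S between n6,n4
  Y(R5) = 0.0003236+0.000j S between n0,n2
  Y(C2) = 0.000+0.01569j S between n5,n3
  Y(R6) = 0.0003378+0.000j S between n0,n1
  Y(R7) = 0.03817+0.000j S between n1,n4
  Y(R8) = 0.2079+0.000j S between n4,n2
  Y(R9) = 0.04184+0.000j S between n0,n4
  Y(R10) = 0.001314+0.000j S between n4,n3
  Y(R11) = 0.1520+0.000j S between n5,n3
  Y(R12) = 0.0003472+0.000j S between n4,n5
  Y(C3) = 0.000+0.002625j S between n4,n1
  Y(R13) = 0.0009524+0.000j S between n4,n3
  V1: constraint V(n0)−V(n1) = 1.31
Assemble and solve the 7×7 MNA system:
  V(n1)=-1.310+0.000j  V(n2)=-4.036-0.3736j  V(n3)=-4.570-0.3709j  V(n4)=-3.281+0.06567j  V(n5)=-5.970-0.2257j  V(n6)=-3.186+0.06376j
  i(V1)=0.07496+0.002667j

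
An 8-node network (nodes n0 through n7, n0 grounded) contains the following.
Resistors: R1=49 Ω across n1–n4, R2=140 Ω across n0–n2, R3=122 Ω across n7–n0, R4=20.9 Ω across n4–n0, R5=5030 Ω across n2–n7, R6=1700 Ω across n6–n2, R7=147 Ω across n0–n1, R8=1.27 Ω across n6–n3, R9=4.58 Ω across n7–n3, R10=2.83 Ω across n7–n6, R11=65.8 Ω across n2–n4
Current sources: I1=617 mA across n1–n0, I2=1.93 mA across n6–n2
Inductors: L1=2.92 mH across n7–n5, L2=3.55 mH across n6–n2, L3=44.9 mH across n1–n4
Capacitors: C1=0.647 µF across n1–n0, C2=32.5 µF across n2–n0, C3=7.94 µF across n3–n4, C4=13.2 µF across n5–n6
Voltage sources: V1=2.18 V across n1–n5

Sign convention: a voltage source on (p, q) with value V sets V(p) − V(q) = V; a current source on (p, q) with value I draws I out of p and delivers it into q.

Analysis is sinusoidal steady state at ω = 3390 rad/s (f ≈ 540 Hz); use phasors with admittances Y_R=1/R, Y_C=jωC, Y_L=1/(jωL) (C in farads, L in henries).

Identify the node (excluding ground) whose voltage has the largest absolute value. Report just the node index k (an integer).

Element admittances at ω=3390 rad/s:
  Y(R1) = 0.02041+0.000j S between n1,n4
  I1: injects 0.617 A into n0 (from n1)
  Y(R2) = 0.007143+0.000j S between n0,n2
  Y(R3) = 0.008197+0.000j S between n7,n0
  Y(L1) = 0.000-0.1010j S between n7,n5
  Y(L2) = 0.000-0.08309j S between n6,n2
  Y(C1) = 0.000+0.002193j S between n1,n0
  Y(R4) = 0.04785+0.000j S between n4,n0
  Y(L3) = 0.000-0.006570j S between n1,n4
  Y(C2) = 0.000+0.1102j S between n2,n0
  Y(R5) = 0.0001988+0.000j S between n2,n7
  Y(R6) = 0.0005882+0.000j S between n6,n2
  Y(R7) = 0.006803+0.000j S between n0,n1
  Y(C3) = 0.000+0.02692j S between n3,n4
  Y(R8) = 0.7874+0.000j S between n6,n3
  Y(R9) = 0.2183+0.000j S between n7,n3
  Y(R10) = 0.3534+0.000j S between n7,n6
  I2: injects 0.00193 A into n2 (from n6)
  Y(C4) = 0.000+0.04475j S between n5,n6
  Y(R11) = 0.01520+0.000j S between n2,n4
  V1: constraint V(n1)−V(n5) = 2.18
Assemble and solve the 8×8 MNA system:
  V(n1)=-5.362-7.901j  V(n2)=0.6981+4.467j  V(n3)=-1.953-0.7482j  V(n4)=-1.782-0.8918j  V(n5)=-7.542-7.901j  V(n6)=-1.641-0.9398j  V(n7)=-3.097-0.07839j
  i(V1)=-0.4787+0.1850j

5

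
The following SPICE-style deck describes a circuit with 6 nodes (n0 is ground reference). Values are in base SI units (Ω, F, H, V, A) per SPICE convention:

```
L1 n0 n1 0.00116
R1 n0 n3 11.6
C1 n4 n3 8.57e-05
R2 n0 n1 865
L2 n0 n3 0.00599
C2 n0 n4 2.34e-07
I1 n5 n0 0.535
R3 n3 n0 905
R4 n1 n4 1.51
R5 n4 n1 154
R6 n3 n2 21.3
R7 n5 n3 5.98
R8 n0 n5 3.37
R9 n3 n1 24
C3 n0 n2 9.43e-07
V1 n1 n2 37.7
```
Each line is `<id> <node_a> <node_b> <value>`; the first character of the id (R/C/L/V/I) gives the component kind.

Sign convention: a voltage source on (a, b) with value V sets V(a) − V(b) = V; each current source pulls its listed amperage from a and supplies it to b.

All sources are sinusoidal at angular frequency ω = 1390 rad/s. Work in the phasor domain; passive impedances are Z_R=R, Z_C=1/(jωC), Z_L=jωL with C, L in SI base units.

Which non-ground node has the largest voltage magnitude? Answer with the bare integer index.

2

Apply KCL at each of the 5 non-ground nodes and solve the resulting linear system.
Node n1: branches {L1, R2, R4, R5, R9, V1} → V_1 = 1.512+1.534j
Node n2: branches {R6, C3, V1} → V_2 = -36.19+1.534j
Node n3: branches {R1, C1, L2, R3, R6, R7, R9} → V_3 = -6.523+1.027j
Node n4: branches {C1, C2, R4, R5} → V_4 = 1.352+0.1304j
Node n5: branches {I1, R7, R8} → V_5 = -3.504+0.3703j
Source currents: i(V1)=-1.395-0.02365j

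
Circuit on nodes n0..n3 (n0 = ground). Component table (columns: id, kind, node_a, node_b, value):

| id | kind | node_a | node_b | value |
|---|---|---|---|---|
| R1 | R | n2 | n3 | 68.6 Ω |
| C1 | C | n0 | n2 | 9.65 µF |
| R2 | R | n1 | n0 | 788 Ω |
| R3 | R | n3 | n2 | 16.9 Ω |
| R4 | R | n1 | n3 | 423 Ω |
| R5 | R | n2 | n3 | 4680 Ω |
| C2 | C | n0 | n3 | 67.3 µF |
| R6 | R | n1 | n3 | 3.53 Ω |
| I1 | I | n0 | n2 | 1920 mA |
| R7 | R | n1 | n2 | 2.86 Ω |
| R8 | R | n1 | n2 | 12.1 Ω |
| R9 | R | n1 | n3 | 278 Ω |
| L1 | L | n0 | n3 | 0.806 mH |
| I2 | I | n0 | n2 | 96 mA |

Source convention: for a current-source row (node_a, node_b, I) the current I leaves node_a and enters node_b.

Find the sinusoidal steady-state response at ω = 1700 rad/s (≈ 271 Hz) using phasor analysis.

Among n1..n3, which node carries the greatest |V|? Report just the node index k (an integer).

MNA unknowns: 3 node voltages V₁..V_3
R1: Y=0.01458+0.000j on G[2,3]
C1: Y=0.000+0.01641j on G[0,2]
R2: Y=0.001269+0.000j on G[1,0]
R3: Y=0.05917+0.000j on G[3,2]
R4: Y=0.002364+0.000j on G[1,3]
R5: Y=0.0002137+0.000j on G[2,3]
C2: Y=0.000+0.1144j on G[0,3]
R6: Y=0.2833+0.000j on G[1,3]
I1: z[0]−=1.92, z[2]+=1.92
R7: Y=0.3497+0.000j on G[1,2]
R8: Y=0.08264+0.000j on G[1,2]
R9: Y=0.003597+0.000j on G[1,3]
L1: Y=0.000-0.7298j on G[0,3]
I2: z[0]−=0.096, z[2]+=0.096
solve → V1=5.210+2.988j, V2=8.555+2.762j, V3=0.2342+3.339j

2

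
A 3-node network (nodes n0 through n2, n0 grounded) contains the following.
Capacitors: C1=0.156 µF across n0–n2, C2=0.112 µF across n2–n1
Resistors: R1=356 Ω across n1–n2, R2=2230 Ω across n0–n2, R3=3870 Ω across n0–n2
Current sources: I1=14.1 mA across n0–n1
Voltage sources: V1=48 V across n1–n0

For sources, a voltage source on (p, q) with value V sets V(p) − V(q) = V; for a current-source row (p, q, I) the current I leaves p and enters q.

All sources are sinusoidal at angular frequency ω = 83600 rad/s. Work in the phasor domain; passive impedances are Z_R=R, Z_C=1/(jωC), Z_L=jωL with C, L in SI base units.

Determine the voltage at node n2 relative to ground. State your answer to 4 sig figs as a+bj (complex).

20.50-2.801j V

Apply KCL at each of the 2 non-ground nodes and solve the resulting linear system.
Node n1: branches {R1, I1, C2, V1} → V_1 = 48.00+0.000j
Node n2: branches {C1, R1, C2, R2, R3} → V_2 = 20.50-2.801j
Source currents: i(V1)=-0.03692-0.2654j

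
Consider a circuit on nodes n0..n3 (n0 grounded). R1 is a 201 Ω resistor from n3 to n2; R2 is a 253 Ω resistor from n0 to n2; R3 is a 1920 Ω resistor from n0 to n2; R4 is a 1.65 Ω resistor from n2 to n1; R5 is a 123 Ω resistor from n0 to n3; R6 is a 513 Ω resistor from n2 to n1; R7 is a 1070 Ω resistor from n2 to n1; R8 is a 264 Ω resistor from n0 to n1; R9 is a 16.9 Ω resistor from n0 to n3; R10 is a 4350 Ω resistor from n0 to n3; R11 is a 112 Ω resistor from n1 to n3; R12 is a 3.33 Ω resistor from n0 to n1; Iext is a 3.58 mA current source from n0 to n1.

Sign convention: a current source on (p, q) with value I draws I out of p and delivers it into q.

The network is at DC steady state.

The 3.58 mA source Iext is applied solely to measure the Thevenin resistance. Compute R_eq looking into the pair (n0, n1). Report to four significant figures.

Apply KCL at each of the 3 non-ground nodes and solve the resulting linear system.
Node n1: branches {R4, R6, R7, R8, R11, R12, Iext} → V_1 = 0.01119
Node n2: branches {R1, R2, R3, R4, R6, R7} → V_2 = 0.01103
Node n3: branches {R1, R5, R9, R10, R11} → V_3 = 0.001901

R_eq = 3.125 Ω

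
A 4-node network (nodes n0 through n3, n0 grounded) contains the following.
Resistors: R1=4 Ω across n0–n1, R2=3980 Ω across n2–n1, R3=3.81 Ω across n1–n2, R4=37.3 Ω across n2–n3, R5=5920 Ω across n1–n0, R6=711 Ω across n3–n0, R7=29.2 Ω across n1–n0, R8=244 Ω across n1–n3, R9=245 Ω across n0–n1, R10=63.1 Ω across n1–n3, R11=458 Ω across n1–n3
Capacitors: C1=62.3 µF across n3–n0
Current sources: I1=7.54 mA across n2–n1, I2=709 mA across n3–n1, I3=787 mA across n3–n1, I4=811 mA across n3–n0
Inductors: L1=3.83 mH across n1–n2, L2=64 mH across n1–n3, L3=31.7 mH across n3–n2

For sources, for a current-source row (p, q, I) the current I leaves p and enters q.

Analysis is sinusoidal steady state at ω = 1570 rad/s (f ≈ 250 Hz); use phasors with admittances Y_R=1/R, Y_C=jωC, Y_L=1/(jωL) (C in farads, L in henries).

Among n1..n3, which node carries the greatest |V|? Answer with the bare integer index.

Apply KCL at each of the 3 non-ground nodes and solve the resulting linear system.
Node n1: branches {R1, R2, I1, R3, R5, R7, R8, L1, L2, R9, R10, R11, I2, I3} → V_1 = 4.046+4.166j
Node n2: branches {R2, I1, R3, R4, L1, L3} → V_2 = 2.525+5.810j
Node n3: branches {C1, R4, R6, R8, L2, R10, R11, L3, I2, I3, I4} → V_3 = -12.58+20.05j

3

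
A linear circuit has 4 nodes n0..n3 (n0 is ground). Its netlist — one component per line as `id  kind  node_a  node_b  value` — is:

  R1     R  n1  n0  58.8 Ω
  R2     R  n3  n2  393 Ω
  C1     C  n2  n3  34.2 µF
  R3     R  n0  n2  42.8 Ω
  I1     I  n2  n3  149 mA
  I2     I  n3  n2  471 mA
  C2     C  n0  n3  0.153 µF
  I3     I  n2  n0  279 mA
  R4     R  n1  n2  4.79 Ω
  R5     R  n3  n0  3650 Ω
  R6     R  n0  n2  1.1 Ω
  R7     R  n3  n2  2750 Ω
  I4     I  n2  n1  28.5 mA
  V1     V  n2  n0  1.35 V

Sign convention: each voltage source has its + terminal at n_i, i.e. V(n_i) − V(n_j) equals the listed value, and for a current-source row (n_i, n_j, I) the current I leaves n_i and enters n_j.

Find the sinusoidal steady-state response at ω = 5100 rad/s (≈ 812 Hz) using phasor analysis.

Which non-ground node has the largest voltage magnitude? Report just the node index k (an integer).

3

Element admittances at ω=5100 rad/s:
  Y(R1) = 0.01701+0.000j S between n1,n0
  Y(R2) = 0.002545+0.000j S between n3,n2
  Y(C1) = 0.000+0.1744j S between n2,n3
  Y(R3) = 0.02336+0.000j S between n0,n2
  I1: injects 0.149 A into n3 (from n2)
  I2: injects 0.471 A into n2 (from n3)
  Y(C2) = 0.000+0.0007803j S between n0,n3
  I3: injects 0.279 A into n0 (from n2)
  Y(R4) = 0.2088+0.000j S between n1,n2
  Y(R5) = 0.0002740+0.000j S between n3,n0
  Y(R6) = 0.9091+0.000j S between n0,n2
  Y(R7) = 0.0003636+0.000j S between n3,n2
  I4: injects 0.0285 A into n1 (from n2)
  V1: constraint V(n2)−V(n0) = 1.35
Assemble and solve the 4×4 MNA system:
  V(n1)=1.375+0.000j  V(n2)=1.350+0.000j  V(n3)=1.311+1.839j
  i(V1)=-1.560-0.001527j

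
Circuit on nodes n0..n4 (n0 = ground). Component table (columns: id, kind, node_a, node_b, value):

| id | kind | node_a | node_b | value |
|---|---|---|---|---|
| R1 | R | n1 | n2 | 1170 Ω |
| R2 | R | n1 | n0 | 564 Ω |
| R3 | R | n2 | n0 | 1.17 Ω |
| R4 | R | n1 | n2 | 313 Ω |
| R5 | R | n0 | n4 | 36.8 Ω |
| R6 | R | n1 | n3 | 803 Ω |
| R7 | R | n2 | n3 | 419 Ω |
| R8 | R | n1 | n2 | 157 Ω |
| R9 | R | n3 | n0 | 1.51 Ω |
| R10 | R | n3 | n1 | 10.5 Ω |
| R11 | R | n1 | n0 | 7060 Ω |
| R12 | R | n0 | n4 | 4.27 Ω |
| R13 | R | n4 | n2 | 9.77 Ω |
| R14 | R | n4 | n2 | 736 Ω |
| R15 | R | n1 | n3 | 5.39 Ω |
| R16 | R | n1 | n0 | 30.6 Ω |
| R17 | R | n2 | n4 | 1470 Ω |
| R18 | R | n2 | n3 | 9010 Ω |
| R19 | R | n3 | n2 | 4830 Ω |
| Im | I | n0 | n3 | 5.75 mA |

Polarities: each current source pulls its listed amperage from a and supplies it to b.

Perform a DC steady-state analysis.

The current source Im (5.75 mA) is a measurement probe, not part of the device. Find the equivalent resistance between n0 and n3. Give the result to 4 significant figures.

MNA unknowns: 4 node voltages V₁..V_4
R1: Y=0.0008547 on G[1,2]
R2: Y=0.001773 on G[1,0]
R3: Y=0.8547 on G[2,0]
R4: Y=0.003195 on G[1,2]
R5: Y=0.02717 on G[0,4]
R6: Y=0.001245 on G[1,3]
R7: Y=0.002387 on G[2,3]
R8: Y=0.006369 on G[1,2]
R9: Y=0.6623 on G[3,0]
R10: Y=0.09524 on G[3,1]
R11: Y=0.0001416 on G[1,0]
R12: Y=0.2342 on G[0,4]
R13: Y=0.1024 on G[4,2]
R14: Y=0.001359 on G[4,2]
R15: Y=0.1855 on G[1,3]
R16: Y=0.03268 on G[1,0]
R17: Y=0.0006803 on G[2,4]
R18: Y=0.0001110 on G[2,3]
R19: Y=0.0002070 on G[3,2]
Im: z[0]−=0.00575, z[3]+=0.00575
solve → V1=0.007050, V2=0.0001014, V3=0.008172, V4=2.894e-05

R_eq = 1.421 Ω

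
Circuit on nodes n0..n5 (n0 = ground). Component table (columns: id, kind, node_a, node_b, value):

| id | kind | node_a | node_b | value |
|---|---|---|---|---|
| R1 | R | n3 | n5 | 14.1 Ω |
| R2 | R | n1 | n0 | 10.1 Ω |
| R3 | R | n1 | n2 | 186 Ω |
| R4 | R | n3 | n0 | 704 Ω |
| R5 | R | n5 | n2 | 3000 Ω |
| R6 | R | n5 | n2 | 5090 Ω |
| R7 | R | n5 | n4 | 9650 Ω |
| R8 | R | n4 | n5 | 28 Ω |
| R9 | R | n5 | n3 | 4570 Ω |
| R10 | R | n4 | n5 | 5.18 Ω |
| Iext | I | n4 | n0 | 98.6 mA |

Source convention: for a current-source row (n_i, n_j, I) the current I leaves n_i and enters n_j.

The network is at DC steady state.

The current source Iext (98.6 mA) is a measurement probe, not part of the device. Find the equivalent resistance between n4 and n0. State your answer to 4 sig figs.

MNA unknowns: 5 node voltages V₁..V_5
R1: Y=0.07092 on G[3,5]
R2: Y=0.09901 on G[1,0]
R3: Y=0.005376 on G[1,2]
R4: Y=0.001420 on G[3,0]
R5: Y=0.0003333 on G[5,2]
R6: Y=0.0001965 on G[5,2]
R7: Y=0.0001036 on G[5,4]
R8: Y=0.03571 on G[4,5]
R9: Y=0.0002188 on G[5,3]
R10: Y=0.1931 on G[4,5]
Iext: z[4]−=0.0986, z[0]+=0.0986
solve → V1=-0.2552, V2=-4.956, V3=-51.62, V4=-53.09, V5=-52.65

R_eq = 538.4 Ω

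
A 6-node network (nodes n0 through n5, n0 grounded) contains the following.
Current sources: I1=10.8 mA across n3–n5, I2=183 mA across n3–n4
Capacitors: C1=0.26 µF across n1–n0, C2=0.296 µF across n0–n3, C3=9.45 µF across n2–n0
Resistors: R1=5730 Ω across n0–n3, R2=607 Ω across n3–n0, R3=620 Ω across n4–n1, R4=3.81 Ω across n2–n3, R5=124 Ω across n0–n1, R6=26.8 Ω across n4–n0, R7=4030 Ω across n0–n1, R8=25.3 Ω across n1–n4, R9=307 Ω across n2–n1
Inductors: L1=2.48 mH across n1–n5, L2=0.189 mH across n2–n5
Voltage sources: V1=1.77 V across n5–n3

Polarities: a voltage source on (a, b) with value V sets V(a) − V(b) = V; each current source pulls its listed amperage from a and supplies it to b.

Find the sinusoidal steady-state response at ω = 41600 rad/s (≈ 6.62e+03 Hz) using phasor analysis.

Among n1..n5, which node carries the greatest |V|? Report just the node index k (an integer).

MNA unknowns: 5 node voltages V₁..V_5 plus 1 source current (V1)
I1: z[3]−=0.0108, z[5]+=0.0108
C1: Y=0.000+0.01082j on G[1,0]
R1: Y=0.0001745+0.000j on G[0,3]
C2: Y=0.000+0.01231j on G[0,3]
I2: z[3]−=0.183, z[4]+=0.183
L1: Y=0.000-0.009693j on G[1,5]
R2: Y=0.001647+0.000j on G[3,0]
R3: Y=0.001613+0.000j on G[4,1]
R4: Y=0.2625+0.000j on G[2,3]
R5: Y=0.008065+0.000j on G[0,1]
R6: Y=0.03731+0.000j on G[4,0]
R7: Y=0.0002481+0.000j on G[0,1]
R8: Y=0.03953+0.000j on G[1,4]
L2: Y=0.000-0.1272j on G[2,5]
C3: Y=0.000+0.3931j on G[2,0]
R9: Y=0.003257+0.000j on G[2,1]
V1: row V5−V3=1.77, i_V1 at 5,3
solve → V1=3.319-0.3384j, V2=-0.04225+0.4363j, V3=-0.9208+0.8146j, V4=4.073-0.1775j, V5=0.8492+0.8146j
aux → i_V1=-0.04850+0.08944j

4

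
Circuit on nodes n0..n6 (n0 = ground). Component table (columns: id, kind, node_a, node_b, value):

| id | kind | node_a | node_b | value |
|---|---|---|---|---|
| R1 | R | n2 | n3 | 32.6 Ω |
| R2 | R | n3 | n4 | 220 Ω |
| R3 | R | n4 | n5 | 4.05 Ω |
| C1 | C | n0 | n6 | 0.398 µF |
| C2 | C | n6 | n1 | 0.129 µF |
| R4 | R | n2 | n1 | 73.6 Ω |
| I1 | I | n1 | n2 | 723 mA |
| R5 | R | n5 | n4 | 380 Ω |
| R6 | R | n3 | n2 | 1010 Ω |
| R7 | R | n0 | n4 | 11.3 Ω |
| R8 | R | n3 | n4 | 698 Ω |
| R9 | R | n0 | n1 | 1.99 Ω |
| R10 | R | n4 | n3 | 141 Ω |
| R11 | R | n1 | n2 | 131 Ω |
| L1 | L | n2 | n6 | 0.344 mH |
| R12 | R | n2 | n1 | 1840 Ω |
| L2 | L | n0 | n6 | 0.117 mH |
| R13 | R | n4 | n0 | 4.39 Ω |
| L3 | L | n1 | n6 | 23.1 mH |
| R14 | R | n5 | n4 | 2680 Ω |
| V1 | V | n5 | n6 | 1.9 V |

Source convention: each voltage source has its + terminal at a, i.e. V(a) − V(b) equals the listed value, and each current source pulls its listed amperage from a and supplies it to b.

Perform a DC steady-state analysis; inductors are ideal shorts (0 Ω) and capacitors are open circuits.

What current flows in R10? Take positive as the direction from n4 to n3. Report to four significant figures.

0.004142 A

MNA unknowns: 6 node voltages V₁..V_6 plus 4 source currents (L1, L2, L3, V1)
R1: Y=0.03067 on G[2,3]
R2: Y=0.004545 on G[3,4]
R3: Y=0.2469 on G[4,5]
C1: Y=0.000 on G[0,6]
C2: Y=0.000 on G[6,1]
R4: Y=0.01359 on G[2,1]
I1: z[1]−=0.723, z[2]+=0.723
R5: Y=0.002632 on G[5,4]
R6: Y=0.0009901 on G[3,2]
R7: Y=0.08850 on G[0,4]
R8: Y=0.001433 on G[3,4]
R9: Y=0.5025 on G[0,1]
R10: Y=0.007092 on G[4,3]
R11: Y=0.007634 on G[1,2]
L1: row V2−V6=0, i_L1 at 2,6
R12: Y=0.0005435 on G[2,1]
L2: row V0−V6=0, i_L2 at 0,6
R13: Y=0.2278 on G[4,0]
L3: row V1−V6=0, i_L3 at 1,6
R14: Y=0.0003731 on G[5,4]
V1: row V5−V6=1.9, i_V1 at 5,6
solve → V1=0.000, V2=0.000, V3=0.2411, V4=0.8252, V5=1.900, V6=0.000
aux → i_L1=0.7306, i_L2=0.2610, i_L3=-0.7230, i_V1=-0.2686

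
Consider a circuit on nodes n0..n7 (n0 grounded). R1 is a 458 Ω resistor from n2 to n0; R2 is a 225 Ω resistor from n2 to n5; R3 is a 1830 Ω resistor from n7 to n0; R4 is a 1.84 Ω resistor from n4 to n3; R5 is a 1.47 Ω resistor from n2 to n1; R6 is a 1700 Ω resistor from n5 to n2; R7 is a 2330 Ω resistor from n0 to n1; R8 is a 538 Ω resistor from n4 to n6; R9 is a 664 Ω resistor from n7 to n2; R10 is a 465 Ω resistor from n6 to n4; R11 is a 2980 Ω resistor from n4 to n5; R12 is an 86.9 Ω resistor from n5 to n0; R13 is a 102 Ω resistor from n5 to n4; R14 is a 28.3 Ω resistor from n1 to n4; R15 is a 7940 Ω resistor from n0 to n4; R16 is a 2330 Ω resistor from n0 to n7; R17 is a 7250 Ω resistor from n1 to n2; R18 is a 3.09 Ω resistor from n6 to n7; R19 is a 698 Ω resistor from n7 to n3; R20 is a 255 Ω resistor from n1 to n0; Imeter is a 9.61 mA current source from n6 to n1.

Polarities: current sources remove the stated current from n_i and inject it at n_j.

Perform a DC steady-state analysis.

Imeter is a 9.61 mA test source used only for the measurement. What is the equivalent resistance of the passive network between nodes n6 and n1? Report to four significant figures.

MNA unknowns: 7 node voltages V₁..V_7
R1: Y=0.002183 on G[2,0]
R2: Y=0.004444 on G[2,5]
R3: Y=0.0005464 on G[7,0]
R4: Y=0.5435 on G[4,3]
R5: Y=0.6803 on G[2,1]
R6: Y=0.0005882 on G[5,2]
R7: Y=0.0004292 on G[0,1]
R8: Y=0.001859 on G[4,6]
R9: Y=0.001506 on G[7,2]
R10: Y=0.002151 on G[6,4]
R11: Y=0.0003356 on G[4,5]
R12: Y=0.01151 on G[5,0]
R13: Y=0.009804 on G[5,4]
R14: Y=0.03534 on G[1,4]
R15: Y=0.0001259 on G[0,4]
R16: Y=0.0004292 on G[0,7]
R17: Y=0.0001379 on G[1,2]
R18: Y=0.3236 on G[6,7]
R19: Y=0.001433 on G[7,3]
R20: Y=0.003922 on G[1,0]
Imeter: z[6]−=0.00961, z[1]+=0.00961
solve → V1=0.1476, V2=0.1433, V3=-0.02560, V4=-0.02252, V5=0.01847, V6=-1.209, V7=-1.194

R_eq = 141.2 Ω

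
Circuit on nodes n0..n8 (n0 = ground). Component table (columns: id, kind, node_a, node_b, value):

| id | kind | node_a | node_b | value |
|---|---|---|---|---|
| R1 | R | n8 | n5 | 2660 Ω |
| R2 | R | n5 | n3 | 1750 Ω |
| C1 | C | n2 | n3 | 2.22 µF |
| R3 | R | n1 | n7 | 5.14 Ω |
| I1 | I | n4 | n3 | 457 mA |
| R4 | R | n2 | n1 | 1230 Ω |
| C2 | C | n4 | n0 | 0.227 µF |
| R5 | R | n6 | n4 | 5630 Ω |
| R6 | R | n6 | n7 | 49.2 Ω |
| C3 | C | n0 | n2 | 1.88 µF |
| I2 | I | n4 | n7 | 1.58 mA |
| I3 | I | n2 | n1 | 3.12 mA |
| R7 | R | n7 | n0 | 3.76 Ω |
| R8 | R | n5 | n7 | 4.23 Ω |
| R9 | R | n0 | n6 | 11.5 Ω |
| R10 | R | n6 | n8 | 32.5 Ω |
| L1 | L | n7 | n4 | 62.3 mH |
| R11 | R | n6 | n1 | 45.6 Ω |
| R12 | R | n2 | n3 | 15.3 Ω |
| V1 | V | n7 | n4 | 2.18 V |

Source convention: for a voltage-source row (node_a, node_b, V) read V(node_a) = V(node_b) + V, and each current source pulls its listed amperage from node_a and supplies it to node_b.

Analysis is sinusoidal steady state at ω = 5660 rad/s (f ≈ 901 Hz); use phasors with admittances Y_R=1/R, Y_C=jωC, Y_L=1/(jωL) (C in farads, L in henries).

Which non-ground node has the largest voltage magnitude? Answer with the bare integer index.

MNA unknowns: 8 node voltages V₁..V_8 plus 1 source current (V1)
R1: Y=0.0003759+0.000j on G[8,5]
R2: Y=0.0005714+0.000j on G[5,3]
C1: Y=0.000+0.01257j on G[2,3]
R3: Y=0.1946+0.000j on G[1,7]
I1: z[4]−=0.457, z[3]+=0.457
R4: Y=0.0008130+0.000j on G[2,1]
C2: Y=0.000+0.001285j on G[4,0]
R5: Y=0.0001776+0.000j on G[6,4]
R6: Y=0.02033+0.000j on G[6,7]
C3: Y=0.000+0.01064j on G[0,2]
I2: z[4]−=0.00158, z[7]+=0.00158
I3: z[2]−=0.00312, z[1]+=0.00312
R7: Y=0.2660+0.000j on G[7,0]
R8: Y=0.2364+0.000j on G[5,7]
R9: Y=0.08696+0.000j on G[0,6]
R10: Y=0.03077+0.000j on G[6,8]
L1: Y=0.000-0.002836j on G[7,4]
R11: Y=0.02193+0.000j on G[6,1]
R12: Y=0.06536+0.000j on G[2,3]
V1: row V7−V4=2.18, i_V1 at 7,4
solve → V1=-1.359-0.3168j, V2=5.398-41.41j, V3=12.09-42.33j, V4=-3.683-0.1716j, V5=-1.468-0.2729j, V6=-0.4742-0.08142j, V7=-1.503-0.1716j, V8=-0.4862-0.08374j
aux → i_V1=0.4582+0.001435j

3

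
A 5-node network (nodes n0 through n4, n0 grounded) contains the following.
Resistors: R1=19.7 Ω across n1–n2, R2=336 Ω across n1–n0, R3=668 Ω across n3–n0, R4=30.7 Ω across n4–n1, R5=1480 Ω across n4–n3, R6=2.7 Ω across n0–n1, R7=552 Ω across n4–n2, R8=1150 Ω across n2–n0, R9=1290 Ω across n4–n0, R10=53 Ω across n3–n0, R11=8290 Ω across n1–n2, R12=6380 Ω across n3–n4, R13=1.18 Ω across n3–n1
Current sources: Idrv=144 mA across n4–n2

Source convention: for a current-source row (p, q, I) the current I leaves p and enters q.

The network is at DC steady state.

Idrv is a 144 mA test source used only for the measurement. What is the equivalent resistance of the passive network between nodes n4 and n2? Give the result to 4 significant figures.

Element admittances at DC:
  Y(R1) = 0.05076 S between n1,n2
  Y(R2) = 0.002976 S between n1,n0
  Y(R3) = 0.001497 S between n3,n0
  Y(R4) = 0.03257 S between n4,n1
  Y(R5) = 0.0006757 S between n4,n3
  Y(R6) = 0.3704 S between n0,n1
  Y(R7) = 0.001812 S between n4,n2
  Y(R8) = 0.0008696 S between n2,n0
  Y(R9) = 0.0007752 S between n4,n0
  Y(R10) = 0.01887 S between n3,n0
  Y(R11) = 0.0001206 S between n1,n2
  Y(R12) = 0.0001567 S between n3,n4
  Y(R13) = 0.8475 S between n3,n1
  Idrv: injects 0.144 A into n2 (from n4)
Assemble and solve the 4×4 MNA system:
  V(n1)=0.002161  V(n2)=2.560  V(n3)=-0.001600  V(n4)=-3.870

R_eq = 44.65 Ω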